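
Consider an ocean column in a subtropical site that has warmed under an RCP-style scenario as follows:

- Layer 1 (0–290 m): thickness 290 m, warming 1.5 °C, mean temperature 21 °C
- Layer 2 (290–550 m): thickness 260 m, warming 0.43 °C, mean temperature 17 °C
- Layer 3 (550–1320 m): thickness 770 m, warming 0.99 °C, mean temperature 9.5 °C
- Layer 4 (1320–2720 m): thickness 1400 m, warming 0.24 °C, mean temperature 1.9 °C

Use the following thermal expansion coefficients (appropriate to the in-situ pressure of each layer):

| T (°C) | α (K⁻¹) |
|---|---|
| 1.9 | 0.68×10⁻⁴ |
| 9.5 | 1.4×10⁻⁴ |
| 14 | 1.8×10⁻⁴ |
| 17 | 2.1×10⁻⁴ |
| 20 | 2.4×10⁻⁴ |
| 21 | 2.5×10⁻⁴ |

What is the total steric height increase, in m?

Δh ≈ 0.262 m

Layer 1 at 21 °C → α = 2.5×10⁻⁴ K⁻¹
Layer 2 at 17 °C → α = 2.1×10⁻⁴ K⁻¹
Layer 3 at 9.5 °C → α = 1.4×10⁻⁴ K⁻¹
Layer 4 at 1.9 °C → α = 0.68×10⁻⁴ K⁻¹
0–290 m: 290 × 2.5×10⁻⁴ × 1.5 = 0.10875 m
Layer 2: 2.1×10⁻⁴ × 260 × 0.43 = 0.023478 m
550–1320 m: 770 × 1.4×10⁻⁴ × 0.99 = 0.106722 m
Layer 4: 0.68×10⁻⁴ × 1400 × 0.24 = 0.022848 m
Δh = 0.10875 + 0.023478 + 0.106722 + 0.022848 = 0.261798 m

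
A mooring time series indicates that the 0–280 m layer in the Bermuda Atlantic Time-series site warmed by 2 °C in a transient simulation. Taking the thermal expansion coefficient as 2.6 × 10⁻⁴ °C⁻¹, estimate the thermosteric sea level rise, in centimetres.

about 14.6 cm

Δh = αΔT·H = 2.6×10⁻⁴ × 2 × 280 = 0.14560 m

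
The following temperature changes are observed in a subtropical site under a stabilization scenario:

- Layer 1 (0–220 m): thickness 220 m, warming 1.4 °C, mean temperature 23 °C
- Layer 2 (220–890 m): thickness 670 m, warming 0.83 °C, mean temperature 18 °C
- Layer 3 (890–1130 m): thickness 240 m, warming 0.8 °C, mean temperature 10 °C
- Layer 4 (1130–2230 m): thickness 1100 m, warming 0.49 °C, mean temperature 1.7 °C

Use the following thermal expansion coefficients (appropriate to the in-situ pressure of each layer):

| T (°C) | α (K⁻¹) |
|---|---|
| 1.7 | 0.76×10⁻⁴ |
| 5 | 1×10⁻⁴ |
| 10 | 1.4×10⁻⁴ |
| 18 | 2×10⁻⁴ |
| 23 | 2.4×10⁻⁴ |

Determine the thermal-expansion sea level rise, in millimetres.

Δh ≈ 250 mm

Layer 1 at 23 °C → α = 2.4×10⁻⁴ K⁻¹
Layer 2 at 18 °C → α = 2×10⁻⁴ K⁻¹
Layer 3 at 10 °C → α = 1.4×10⁻⁴ K⁻¹
Layer 4 at 1.7 °C → α = 0.76×10⁻⁴ K⁻¹
1.4 × 220 × 2.4×10⁻⁴ = 0.07392 m
Layer 2: 2×10⁻⁴ × 0.83 × 670 = 0.11122 m
Layer 3: 1.4×10⁻⁴ × 240 × 0.8 = 0.02688 m
Layer 4: 1100 × 0.49 × 0.76×10⁻⁴ = 0.040964 m
Δh = 0.07392 + 0.11122 + 0.02688 + 0.040964 = 0.252984 m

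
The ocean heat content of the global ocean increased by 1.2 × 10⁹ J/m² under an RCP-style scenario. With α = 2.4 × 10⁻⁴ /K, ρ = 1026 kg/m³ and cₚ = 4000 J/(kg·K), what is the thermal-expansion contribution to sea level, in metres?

Δh = 0.0702 m

Δh = αQ/(ρcₚ) = 2.4×10⁻⁴ × 1.2×10⁹ / (1026 × 4000) ≈ 0.070175 m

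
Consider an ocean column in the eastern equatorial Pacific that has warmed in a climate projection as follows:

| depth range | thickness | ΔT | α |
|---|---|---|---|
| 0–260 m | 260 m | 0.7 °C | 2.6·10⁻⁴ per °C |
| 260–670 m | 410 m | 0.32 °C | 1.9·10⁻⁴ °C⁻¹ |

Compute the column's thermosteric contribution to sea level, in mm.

Δh ≈ 72 mm

0–260 m: 260 × 0.7 × 2.6×10⁻⁴ = 0.04732 m
1.9×10⁻⁴ × 0.32 × 410 = 0.024928 m
Δh = 0.04732 + 0.024928 = 0.072248 m ≈ 72 mm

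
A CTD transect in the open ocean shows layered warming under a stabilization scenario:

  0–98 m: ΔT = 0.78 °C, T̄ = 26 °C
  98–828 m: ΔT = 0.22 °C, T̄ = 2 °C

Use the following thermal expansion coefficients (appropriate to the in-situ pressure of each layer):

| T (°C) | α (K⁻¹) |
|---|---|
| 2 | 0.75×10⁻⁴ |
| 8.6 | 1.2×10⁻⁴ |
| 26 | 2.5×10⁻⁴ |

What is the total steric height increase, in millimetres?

Δh = 31 mm

Layer 1 at 26 °C → α = 2.5×10⁻⁴ K⁻¹
Layer 2 at 2 °C → α = 0.75×10⁻⁴ K⁻¹
0.78 × 98 × 2.5×10⁻⁴ = 0.01911 m
0.22 × 0.75×10⁻⁴ × 730 = 0.012045 m
Δh = 0.01911 + 0.012045 = 0.031155 m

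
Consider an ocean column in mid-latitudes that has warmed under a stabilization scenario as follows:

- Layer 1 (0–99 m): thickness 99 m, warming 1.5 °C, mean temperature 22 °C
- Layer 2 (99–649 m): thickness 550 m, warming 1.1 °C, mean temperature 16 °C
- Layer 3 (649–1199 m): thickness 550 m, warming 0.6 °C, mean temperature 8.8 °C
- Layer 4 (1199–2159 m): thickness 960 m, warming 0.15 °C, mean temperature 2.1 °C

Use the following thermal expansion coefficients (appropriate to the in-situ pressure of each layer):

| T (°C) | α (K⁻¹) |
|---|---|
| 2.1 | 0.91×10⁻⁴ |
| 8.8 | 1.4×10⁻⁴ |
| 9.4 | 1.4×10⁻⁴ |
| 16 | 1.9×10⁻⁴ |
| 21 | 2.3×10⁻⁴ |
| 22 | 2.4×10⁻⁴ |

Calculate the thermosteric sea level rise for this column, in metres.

Δh = 0.21 m

Layer 1 at 22 °C → α = 2.4×10⁻⁴ K⁻¹
Layer 2 at 16 °C → α = 1.9×10⁻⁴ K⁻¹
Layer 3 at 8.8 °C → α = 1.4×10⁻⁴ K⁻¹
Layer 4 at 2.1 °C → α = 0.91×10⁻⁴ K⁻¹
1.5 × 99 × 2.4×10⁻⁴ = 0.03564 m
550 × 1.9×10⁻⁴ × 1.1 = 0.11495 m
Layer 3: 0.6 × 550 × 1.4×10⁻⁴ = 0.04620 m
960 × 0.15 × 0.91×10⁻⁴ = 0.013104 m
Δh = 0.03564 + 0.11495 + 0.04620 + 0.013104 = 0.209894 m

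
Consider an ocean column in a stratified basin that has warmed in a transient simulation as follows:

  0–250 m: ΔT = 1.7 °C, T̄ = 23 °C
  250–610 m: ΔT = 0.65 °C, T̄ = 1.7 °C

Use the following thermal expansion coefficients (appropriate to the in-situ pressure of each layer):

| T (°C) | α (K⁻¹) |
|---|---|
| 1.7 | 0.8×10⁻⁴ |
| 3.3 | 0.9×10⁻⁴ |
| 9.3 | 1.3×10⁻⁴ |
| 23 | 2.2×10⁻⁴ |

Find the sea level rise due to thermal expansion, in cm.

11 cm

Layer 1 at 23 °C → α = 2.2×10⁻⁴ K⁻¹
Layer 2 at 1.7 °C → α = 0.8×10⁻⁴ K⁻¹
2.2×10⁻⁴ × 250 × 1.7 = 0.09350 m
0.8×10⁻⁴ × 0.65 × 360 = 0.01872 m
Δh = 0.09350 + 0.01872 = 0.11222 m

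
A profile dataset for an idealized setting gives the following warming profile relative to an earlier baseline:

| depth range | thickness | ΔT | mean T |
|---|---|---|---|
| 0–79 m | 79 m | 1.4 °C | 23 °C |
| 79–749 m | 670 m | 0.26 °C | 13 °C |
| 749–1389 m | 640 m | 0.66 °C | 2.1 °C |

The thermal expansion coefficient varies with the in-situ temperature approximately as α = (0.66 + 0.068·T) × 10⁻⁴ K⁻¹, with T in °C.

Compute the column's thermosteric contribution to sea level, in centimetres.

about 8.54 cm

Layer 1: α = (0.66 + 0.068×23)×10⁻⁴ = 2.224×10⁻⁴ K⁻¹
Layer 2: α = (0.66 + 0.068×13)×10⁻⁴ = 1.544×10⁻⁴ K⁻¹
Layer 3: α = (0.66 + 0.068×2.1)×10⁻⁴ = 0.8028×10⁻⁴ K⁻¹
0–79 m: 1.4 × 2.224×10⁻⁴ × 79 = 0.02459744 m
79–749 m: 1.544×10⁻⁴ × 0.26 × 670 = 0.02689648 m
749–1389 m: 0.8028×10⁻⁴ × 640 × 0.66 = 0.033910272 m
Δh = 0.02459744 + 0.02689648 + 0.033910272 = 0.085404192 m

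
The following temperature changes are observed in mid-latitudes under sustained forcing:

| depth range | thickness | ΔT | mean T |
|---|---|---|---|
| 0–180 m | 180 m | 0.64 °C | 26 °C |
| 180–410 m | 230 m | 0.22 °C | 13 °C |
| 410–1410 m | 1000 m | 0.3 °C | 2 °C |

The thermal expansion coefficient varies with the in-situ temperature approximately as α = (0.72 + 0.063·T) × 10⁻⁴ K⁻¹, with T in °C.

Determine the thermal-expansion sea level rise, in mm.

Layer 1: α = (0.72 + 0.063×26)×10⁻⁴ = 2.358×10⁻⁴ K⁻¹
Layer 2: α = (0.72 + 0.063×13)×10⁻⁴ = 1.539×10⁻⁴ K⁻¹
Layer 3: α = (0.72 + 0.063×2)×10⁻⁴ = 0.846×10⁻⁴ K⁻¹
0–180 m: 2.358×10⁻⁴ × 0.64 × 180 = 0.02716416 m
180–410 m: 1.539×10⁻⁴ × 0.22 × 230 = 0.00778734 m
410–1410 m: 0.3 × 0.846×10⁻⁴ × 1000 = 0.02538 m
Δh = 0.02716416 + 0.00778734 + 0.02538 = 0.0603315 m ≈ 60.3 mm

60.3 mm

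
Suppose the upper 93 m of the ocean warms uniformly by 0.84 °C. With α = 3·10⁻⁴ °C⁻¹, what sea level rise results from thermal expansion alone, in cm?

Δh = 2.34 cm

Δh = αΔT·H = 3×10⁻⁴ × 0.84 × 93 = 0.023436 m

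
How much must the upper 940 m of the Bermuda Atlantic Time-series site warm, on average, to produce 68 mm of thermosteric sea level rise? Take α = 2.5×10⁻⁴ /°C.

ΔT = Δh/(αH) = 0.068 / (2.5×10⁻⁴ × 940) ≈ 0.2894 K

about 0.289 K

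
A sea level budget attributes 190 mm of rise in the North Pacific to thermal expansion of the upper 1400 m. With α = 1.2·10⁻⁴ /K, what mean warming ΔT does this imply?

about 1.13 K

ΔT = Δh/(αH) = 0.19 / (1.2×10⁻⁴ × 1400) ≈ 1.131 K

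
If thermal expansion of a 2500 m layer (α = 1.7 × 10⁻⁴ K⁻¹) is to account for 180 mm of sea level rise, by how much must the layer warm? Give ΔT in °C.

ΔT = Δh/(αH) = 0.18 / (1.7×10⁻⁴ × 2500) ≈ 0.4235 °C

about 0.424 °C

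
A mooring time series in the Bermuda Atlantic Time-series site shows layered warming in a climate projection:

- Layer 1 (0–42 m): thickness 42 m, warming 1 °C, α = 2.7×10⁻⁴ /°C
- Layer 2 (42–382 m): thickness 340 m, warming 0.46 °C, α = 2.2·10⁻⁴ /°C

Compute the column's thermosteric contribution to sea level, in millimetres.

42 × 1 × 2.7×10⁻⁴ = 0.01134 m
340 × 0.46 × 2.2×10⁻⁴ = 0.034408 m
Δh = 0.01134 + 0.034408 = 0.045748 m

45.7 mm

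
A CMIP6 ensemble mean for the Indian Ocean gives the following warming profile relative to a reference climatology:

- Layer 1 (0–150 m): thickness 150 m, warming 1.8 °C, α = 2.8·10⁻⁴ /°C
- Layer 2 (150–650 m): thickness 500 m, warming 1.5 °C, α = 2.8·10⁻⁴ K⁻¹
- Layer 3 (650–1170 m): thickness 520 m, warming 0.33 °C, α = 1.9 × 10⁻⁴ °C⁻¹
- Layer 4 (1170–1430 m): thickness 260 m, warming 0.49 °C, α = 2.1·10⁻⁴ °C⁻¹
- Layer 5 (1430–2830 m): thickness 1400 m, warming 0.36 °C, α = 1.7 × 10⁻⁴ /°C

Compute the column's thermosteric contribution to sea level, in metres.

about 0.431 m

2.8×10⁻⁴ × 150 × 1.8 = 0.07560 m
2.8×10⁻⁴ × 500 × 1.5 = 0.21000 m
650–1170 m: 1.9×10⁻⁴ × 0.33 × 520 = 0.032604 m
1170–1430 m: 2.1×10⁻⁴ × 0.49 × 260 = 0.026754 m
1400 × 0.36 × 1.7×10⁻⁴ = 0.08568 m
Δh = 0.07560 + 0.21000 + 0.032604 + 0.026754 + 0.08568 = 0.430638 m ≈ 0.431 m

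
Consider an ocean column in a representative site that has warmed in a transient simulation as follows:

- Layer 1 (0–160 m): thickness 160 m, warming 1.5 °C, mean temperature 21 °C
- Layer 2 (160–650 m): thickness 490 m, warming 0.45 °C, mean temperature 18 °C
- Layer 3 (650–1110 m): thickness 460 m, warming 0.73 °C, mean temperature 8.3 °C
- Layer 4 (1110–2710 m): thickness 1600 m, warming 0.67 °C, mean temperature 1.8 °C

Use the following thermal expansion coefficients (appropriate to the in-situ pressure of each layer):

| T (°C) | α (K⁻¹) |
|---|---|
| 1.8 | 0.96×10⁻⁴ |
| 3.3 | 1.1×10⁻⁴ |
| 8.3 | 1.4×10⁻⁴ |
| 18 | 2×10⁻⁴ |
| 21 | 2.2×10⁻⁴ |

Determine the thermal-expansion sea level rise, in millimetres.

about 247 mm

Layer 1 at 21 °C → α = 2.2×10⁻⁴ K⁻¹
Layer 2 at 18 °C → α = 2×10⁻⁴ K⁻¹
Layer 3 at 8.3 °C → α = 1.4×10⁻⁴ K⁻¹
Layer 4 at 1.8 °C → α = 0.96×10⁻⁴ K⁻¹
Layer 1: 2.2×10⁻⁴ × 160 × 1.5 = 0.05280 m
Layer 2: 490 × 0.45 × 2×10⁻⁴ = 0.04410 m
650–1110 m: 460 × 1.4×10⁻⁴ × 0.73 = 0.047012 m
1600 × 0.67 × 0.96×10⁻⁴ = 0.102912 m
Δh = 0.05280 + 0.04410 + 0.047012 + 0.102912 = 0.246824 m ≈ 247 mm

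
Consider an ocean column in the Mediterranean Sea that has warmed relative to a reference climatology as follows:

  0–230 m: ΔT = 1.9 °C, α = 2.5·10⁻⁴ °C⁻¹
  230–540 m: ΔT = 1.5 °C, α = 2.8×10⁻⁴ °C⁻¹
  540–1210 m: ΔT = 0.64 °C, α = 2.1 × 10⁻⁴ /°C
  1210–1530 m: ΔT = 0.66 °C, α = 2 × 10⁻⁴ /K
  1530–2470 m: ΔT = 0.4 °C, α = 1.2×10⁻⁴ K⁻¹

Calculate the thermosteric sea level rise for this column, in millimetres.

417 mm

0–230 m: 230 × 1.9 × 2.5×10⁻⁴ = 0.10925 m
2.8×10⁻⁴ × 1.5 × 310 = 0.13020 m
Layer 3: 2.1×10⁻⁴ × 670 × 0.64 = 0.090048 m
1210–1530 m: 0.66 × 320 × 2×10⁻⁴ = 0.04224 m
1530–2470 m: 0.4 × 940 × 1.2×10⁻⁴ = 0.04512 m
Δh = 0.10925 + 0.13020 + 0.090048 + 0.04224 + 0.04512 = 0.416858 m ≈ 417 mm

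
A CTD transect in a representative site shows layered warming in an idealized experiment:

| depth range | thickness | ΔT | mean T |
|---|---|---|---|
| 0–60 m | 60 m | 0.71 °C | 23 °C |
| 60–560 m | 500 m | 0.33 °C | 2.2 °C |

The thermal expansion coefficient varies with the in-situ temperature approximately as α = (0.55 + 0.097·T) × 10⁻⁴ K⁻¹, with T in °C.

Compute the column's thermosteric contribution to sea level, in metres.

Δh = 0.0244 m

Layer 1: α = (0.55 + 0.097×23)×10⁻⁴ = 2.781×10⁻⁴ K⁻¹
Layer 2: α = (0.55 + 0.097×2.2)×10⁻⁴ = 0.7634×10⁻⁴ K⁻¹
0.71 × 2.781×10⁻⁴ × 60 = 0.01184706 m
60–560 m: 0.7634×10⁻⁴ × 0.33 × 500 = 0.0125961 m
Δh = 0.01184706 + 0.0125961 = 0.02444316 m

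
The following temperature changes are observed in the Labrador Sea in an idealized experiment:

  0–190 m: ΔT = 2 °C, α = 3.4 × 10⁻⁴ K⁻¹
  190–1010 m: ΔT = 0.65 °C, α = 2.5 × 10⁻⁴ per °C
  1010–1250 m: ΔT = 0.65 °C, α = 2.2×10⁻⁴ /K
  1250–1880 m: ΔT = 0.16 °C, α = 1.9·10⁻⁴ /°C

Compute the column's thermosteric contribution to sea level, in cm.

0–190 m: 3.4×10⁻⁴ × 2 × 190 = 0.12920 m
Layer 2: 2.5×10⁻⁴ × 820 × 0.65 = 0.13325 m
Layer 3: 0.65 × 240 × 2.2×10⁻⁴ = 0.03432 m
1250–1880 m: 630 × 0.16 × 1.9×10⁻⁴ = 0.019152 m
Δh = 0.12920 + 0.13325 + 0.03432 + 0.019152 = 0.315922 m

Δh = 32 cm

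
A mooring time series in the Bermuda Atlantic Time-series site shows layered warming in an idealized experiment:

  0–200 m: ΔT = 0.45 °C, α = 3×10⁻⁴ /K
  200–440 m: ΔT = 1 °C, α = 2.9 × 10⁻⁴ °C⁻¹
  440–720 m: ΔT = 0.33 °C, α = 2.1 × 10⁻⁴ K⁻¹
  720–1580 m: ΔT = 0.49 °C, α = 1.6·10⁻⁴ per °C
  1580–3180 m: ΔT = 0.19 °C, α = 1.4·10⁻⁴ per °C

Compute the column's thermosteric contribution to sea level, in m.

Layer 1: 0.45 × 3×10⁻⁴ × 200 = 0.02700 m
1 × 2.9×10⁻⁴ × 240 = 0.06960 m
280 × 2.1×10⁻⁴ × 0.33 = 0.019404 m
1.6×10⁻⁴ × 860 × 0.49 = 0.067424 m
1580–3180 m: 1600 × 0.19 × 1.4×10⁻⁴ = 0.04256 m
Δh = 0.02700 + 0.06960 + 0.019404 + 0.067424 + 0.04256 = 0.225988 m ≈ 0.226 m

about 0.226 m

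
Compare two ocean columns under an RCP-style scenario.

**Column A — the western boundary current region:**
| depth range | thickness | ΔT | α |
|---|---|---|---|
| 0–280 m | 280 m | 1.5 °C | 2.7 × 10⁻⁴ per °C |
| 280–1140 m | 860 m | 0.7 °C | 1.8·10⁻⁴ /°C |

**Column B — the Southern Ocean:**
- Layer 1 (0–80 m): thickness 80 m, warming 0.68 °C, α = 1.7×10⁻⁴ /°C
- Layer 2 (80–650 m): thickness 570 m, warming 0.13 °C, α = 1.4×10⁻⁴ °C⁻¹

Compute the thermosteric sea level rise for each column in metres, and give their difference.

A 0–280 m: 2.7×10⁻⁴ × 1.5 × 280 = 0.11340 m
A 280–1140 m: 1.8×10⁻⁴ × 0.7 × 860 = 0.10836 m
A total: 0.22176 m
B Layer 1: 80 × 1.7×10⁻⁴ × 0.68 = 0.009248 m
B Layer 2: 1.4×10⁻⁴ × 570 × 0.13 = 0.010374 m
B total: 0.019622 m
Difference: 0.22176 − 0.019622 = 0.202138 m

Δh_A ≈ 0.222 m, Δh_B ≈ 0.0196 m; difference ≈ 0.202 m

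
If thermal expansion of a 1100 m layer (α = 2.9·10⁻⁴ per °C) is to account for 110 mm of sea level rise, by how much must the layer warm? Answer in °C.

0.345 °C

ΔT = Δh/(αH) = 0.11 / (2.9×10⁻⁴ × 1100) ≈ 0.3448 °C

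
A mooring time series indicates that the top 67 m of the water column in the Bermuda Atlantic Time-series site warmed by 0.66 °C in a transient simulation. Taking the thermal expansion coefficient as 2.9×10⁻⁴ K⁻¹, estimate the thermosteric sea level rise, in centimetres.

about 1.3 cm

Δh = αΔT·H = 2.9×10⁻⁴ × 0.66 × 67 = 0.0128238 m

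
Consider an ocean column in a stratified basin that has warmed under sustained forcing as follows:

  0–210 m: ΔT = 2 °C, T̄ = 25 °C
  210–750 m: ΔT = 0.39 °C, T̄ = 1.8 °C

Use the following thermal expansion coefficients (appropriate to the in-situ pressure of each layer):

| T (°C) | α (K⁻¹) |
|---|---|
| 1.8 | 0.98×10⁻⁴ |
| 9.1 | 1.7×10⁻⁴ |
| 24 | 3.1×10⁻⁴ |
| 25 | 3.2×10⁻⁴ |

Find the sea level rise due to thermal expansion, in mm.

Layer 1 at 25 °C → α = 3.2×10⁻⁴ K⁻¹
Layer 2 at 1.8 °C → α = 0.98×10⁻⁴ K⁻¹
0–210 m: 210 × 3.2×10⁻⁴ × 2 = 0.13440 m
540 × 0.39 × 0.98×10⁻⁴ = 0.0206388 m
Δh = 0.13440 + 0.0206388 = 0.1550388 m

155 mm of thermosteric rise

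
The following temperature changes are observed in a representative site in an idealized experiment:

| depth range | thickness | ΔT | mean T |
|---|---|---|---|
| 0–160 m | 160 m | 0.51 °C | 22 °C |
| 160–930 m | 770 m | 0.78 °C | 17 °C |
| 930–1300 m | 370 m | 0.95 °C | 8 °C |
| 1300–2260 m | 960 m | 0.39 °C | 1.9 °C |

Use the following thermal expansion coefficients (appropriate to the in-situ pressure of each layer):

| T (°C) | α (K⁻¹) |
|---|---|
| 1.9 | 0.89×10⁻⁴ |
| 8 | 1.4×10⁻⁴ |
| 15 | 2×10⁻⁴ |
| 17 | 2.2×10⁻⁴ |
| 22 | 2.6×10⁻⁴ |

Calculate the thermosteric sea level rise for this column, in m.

Layer 1 at 22 °C → α = 2.6×10⁻⁴ K⁻¹
Layer 2 at 17 °C → α = 2.2×10⁻⁴ K⁻¹
Layer 3 at 8 °C → α = 1.4×10⁻⁴ K⁻¹
Layer 4 at 1.9 °C → α = 0.89×10⁻⁴ K⁻¹
Layer 1: 0.51 × 160 × 2.6×10⁻⁴ = 0.021216 m
2.2×10⁻⁴ × 0.78 × 770 = 0.132132 m
0.95 × 370 × 1.4×10⁻⁴ = 0.04921 m
0.89×10⁻⁴ × 0.39 × 960 = 0.0333216 m
Δh = 0.021216 + 0.132132 + 0.04921 + 0.0333216 = 0.2358796 m ≈ 0.24 m

about 0.24 m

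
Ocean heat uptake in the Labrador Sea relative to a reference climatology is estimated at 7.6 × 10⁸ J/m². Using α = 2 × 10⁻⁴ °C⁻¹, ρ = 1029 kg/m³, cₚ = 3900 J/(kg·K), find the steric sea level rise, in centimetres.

Δh = 3.8 cm

Δh = αQ/(ρcₚ) = 2×10⁻⁴ × 7.6×10⁸ / (1029 × 3900) ≈ 0.037876 m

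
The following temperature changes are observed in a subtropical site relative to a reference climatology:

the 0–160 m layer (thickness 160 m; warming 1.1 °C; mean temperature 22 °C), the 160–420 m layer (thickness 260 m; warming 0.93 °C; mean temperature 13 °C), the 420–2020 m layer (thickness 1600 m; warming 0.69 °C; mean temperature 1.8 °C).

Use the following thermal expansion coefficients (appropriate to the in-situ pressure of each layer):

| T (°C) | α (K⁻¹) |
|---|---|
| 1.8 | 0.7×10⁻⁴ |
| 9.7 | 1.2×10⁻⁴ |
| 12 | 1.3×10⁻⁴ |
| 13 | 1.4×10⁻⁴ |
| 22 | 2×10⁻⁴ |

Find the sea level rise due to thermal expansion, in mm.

about 146 mm

Layer 1 at 22 °C → α = 2×10⁻⁴ K⁻¹
Layer 2 at 13 °C → α = 1.4×10⁻⁴ K⁻¹
Layer 3 at 1.8 °C → α = 0.7×10⁻⁴ K⁻¹
2×10⁻⁴ × 1.1 × 160 = 0.03520 m
Layer 2: 0.93 × 1.4×10⁻⁴ × 260 = 0.033852 m
Layer 3: 0.7×10⁻⁴ × 0.69 × 1600 = 0.07728 m
Δh = 0.03520 + 0.033852 + 0.07728 = 0.146332 m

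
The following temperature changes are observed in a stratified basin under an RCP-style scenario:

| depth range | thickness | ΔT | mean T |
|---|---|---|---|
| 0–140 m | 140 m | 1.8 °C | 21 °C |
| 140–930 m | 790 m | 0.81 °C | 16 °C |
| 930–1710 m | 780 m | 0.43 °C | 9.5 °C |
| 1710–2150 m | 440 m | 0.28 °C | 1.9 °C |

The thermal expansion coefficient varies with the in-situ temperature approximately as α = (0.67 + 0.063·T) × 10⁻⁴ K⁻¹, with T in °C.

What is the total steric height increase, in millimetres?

210 mm of thermosteric rise

Layer 1: α = (0.67 + 0.063×21)×10⁻⁴ = 1.993×10⁻⁴ K⁻¹
Layer 2: α = (0.67 + 0.063×16)×10⁻⁴ = 1.678×10⁻⁴ K⁻¹
Layer 3: α = (0.67 + 0.063×9.5)×10⁻⁴ = 1.2685×10⁻⁴ K⁻¹
Layer 4: α = (0.67 + 0.063×1.9)×10⁻⁴ = 0.7897×10⁻⁴ K⁻¹
0–140 m: 1.993×10⁻⁴ × 140 × 1.8 = 0.0502236 m
790 × 0.81 × 1.678×10⁻⁴ = 0.10737522 m
1.2685×10⁻⁴ × 780 × 0.43 = 0.04254549 m
0.7897×10⁻⁴ × 440 × 0.28 = 0.009729104 m
Δh = 0.0502236 + 0.10737522 + 0.04254549 + 0.009729104 = 0.209873414 m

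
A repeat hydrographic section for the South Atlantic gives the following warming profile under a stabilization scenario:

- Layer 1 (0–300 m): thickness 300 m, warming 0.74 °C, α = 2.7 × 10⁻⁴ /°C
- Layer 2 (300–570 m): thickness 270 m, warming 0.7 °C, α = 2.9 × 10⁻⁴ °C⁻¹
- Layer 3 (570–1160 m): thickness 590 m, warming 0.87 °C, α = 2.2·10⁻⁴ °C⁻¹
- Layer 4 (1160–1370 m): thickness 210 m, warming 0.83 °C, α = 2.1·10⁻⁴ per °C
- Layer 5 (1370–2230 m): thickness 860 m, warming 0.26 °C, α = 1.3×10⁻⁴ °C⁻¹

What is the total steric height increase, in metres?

0.293 m

0–300 m: 300 × 2.7×10⁻⁴ × 0.74 = 0.05994 m
Layer 2: 0.7 × 270 × 2.9×10⁻⁴ = 0.05481 m
0.87 × 2.2×10⁻⁴ × 590 = 0.112926 m
0.83 × 2.1×10⁻⁴ × 210 = 0.036603 m
1370–2230 m: 860 × 1.3×10⁻⁴ × 0.26 = 0.029068 m
Δh = 0.05994 + 0.05481 + 0.112926 + 0.036603 + 0.029068 = 0.293347 m ≈ 0.293 m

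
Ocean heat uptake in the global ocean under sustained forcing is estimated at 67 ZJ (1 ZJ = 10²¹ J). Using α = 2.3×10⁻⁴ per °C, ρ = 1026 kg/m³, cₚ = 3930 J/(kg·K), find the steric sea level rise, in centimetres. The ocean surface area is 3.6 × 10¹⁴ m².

Δh ≈ 1.06 cm

Per unit area: Q = 67×10²¹ / (3.6×10¹⁴) ≈ 1.861×10⁸ J/m²
Δh = αQ/(ρcₚ) = 2.3×10⁻⁴ × 1.861×10⁸ / (1026 × 3930) ≈ 0.010615 m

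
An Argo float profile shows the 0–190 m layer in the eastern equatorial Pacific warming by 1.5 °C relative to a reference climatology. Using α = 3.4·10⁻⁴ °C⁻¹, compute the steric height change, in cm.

Δh = αΔT·H = 3.4×10⁻⁴ × 1.5 × 190 = 0.09690 m

Δh ≈ 9.69 cm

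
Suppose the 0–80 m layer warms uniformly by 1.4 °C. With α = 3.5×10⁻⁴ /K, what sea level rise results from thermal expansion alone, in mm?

about 39 mm

Δh = αΔT·H = 3.5×10⁻⁴ × 1.4 × 80 = 0.03920 m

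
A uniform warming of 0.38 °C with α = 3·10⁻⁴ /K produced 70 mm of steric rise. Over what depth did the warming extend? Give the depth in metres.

H ≈ 614 m

H = Δh/(αΔT) = 0.07 / (3×10⁻⁴ × 0.38) ≈ 614.0 m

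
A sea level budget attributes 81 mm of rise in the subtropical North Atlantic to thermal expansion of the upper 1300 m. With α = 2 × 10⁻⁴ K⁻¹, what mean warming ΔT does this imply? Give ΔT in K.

ΔT ≈ 0.31 K

ΔT = Δh/(αH) = 0.081 / (2×10⁻⁴ × 1300) ≈ 0.3115 K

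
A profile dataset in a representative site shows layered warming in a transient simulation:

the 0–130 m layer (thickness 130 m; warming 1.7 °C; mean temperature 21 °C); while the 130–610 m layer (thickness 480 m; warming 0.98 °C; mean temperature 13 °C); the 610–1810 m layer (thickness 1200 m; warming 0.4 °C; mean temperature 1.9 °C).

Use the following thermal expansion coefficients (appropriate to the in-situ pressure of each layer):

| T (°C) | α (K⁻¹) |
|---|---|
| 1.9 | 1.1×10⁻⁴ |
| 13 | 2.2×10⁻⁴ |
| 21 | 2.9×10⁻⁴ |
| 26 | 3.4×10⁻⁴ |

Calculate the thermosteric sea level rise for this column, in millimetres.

Layer 1 at 21 °C → α = 2.9×10⁻⁴ K⁻¹
Layer 2 at 13 °C → α = 2.2×10⁻⁴ K⁻¹
Layer 3 at 1.9 °C → α = 1.1×10⁻⁴ K⁻¹
0–130 m: 2.9×10⁻⁴ × 130 × 1.7 = 0.06409 m
0.98 × 2.2×10⁻⁴ × 480 = 0.103488 m
610–1810 m: 1.1×10⁻⁴ × 0.4 × 1200 = 0.05280 m
Δh = 0.06409 + 0.103488 + 0.05280 = 0.220378 m

Δh ≈ 220 mm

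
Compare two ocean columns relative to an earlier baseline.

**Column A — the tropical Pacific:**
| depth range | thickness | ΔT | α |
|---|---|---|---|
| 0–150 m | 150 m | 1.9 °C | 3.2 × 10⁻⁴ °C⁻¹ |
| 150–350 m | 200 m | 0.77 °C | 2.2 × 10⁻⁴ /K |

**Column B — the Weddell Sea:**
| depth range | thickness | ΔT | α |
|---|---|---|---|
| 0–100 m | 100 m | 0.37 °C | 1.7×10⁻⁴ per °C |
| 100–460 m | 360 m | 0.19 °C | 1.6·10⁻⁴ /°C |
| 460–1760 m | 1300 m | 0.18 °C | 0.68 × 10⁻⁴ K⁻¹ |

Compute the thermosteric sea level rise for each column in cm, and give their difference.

A: 13 cm; B: 3.3 cm; difference 9.2 cm

A Layer 1: 150 × 1.9 × 3.2×10⁻⁴ = 0.09120 m
A 150–350 m: 0.77 × 2.2×10⁻⁴ × 200 = 0.03388 m
A total: 0.12508 m
B Layer 1: 0.37 × 1.7×10⁻⁴ × 100 = 0.00629 m
B Layer 2: 0.19 × 360 × 1.6×10⁻⁴ = 0.010944 m
B 1300 × 0.18 × 0.68×10⁻⁴ = 0.015912 m
B total: 0.033146 m
Difference: 0.12508 − 0.033146 = 0.091934 m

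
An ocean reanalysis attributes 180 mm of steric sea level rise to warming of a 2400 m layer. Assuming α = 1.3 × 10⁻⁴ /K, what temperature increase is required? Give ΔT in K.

ΔT = Δh/(αH) = 0.18 / (1.3×10⁻⁴ × 2400) ≈ 0.5769 K

about 0.577 K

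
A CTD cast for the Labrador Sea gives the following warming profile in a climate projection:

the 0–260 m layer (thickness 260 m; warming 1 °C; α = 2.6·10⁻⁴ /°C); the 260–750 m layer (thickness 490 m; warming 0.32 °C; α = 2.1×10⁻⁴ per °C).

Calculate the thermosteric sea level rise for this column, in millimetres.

Layer 1: 1 × 2.6×10⁻⁴ × 260 = 0.06760 m
260–750 m: 490 × 2.1×10⁻⁴ × 0.32 = 0.032928 m
Δh = 0.06760 + 0.032928 = 0.100528 m

Δh ≈ 101 mm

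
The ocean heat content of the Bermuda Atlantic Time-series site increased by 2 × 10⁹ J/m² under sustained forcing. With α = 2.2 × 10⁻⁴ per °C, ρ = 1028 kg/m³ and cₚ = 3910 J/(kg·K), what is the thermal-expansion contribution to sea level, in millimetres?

109 mm of thermosteric rise

Δh = αQ/(ρcₚ) = 2.2×10⁻⁴ × 2×10⁹ / (1028 × 3910) ≈ 0.10947 m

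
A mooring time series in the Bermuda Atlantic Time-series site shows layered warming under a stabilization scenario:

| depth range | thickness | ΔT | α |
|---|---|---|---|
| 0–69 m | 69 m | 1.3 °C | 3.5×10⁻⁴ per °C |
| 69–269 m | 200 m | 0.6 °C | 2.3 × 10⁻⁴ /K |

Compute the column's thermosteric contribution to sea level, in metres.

about 0.059 m

0–69 m: 1.3 × 3.5×10⁻⁴ × 69 = 0.031395 m
69–269 m: 200 × 2.3×10⁻⁴ × 0.6 = 0.02760 m
Δh = 0.031395 + 0.02760 = 0.058995 m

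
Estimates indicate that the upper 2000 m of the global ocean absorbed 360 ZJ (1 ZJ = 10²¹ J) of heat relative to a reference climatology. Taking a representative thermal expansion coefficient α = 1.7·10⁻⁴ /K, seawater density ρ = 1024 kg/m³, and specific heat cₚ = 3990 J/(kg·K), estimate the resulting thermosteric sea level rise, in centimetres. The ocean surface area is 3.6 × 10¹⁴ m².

4.16 cm of thermosteric rise

Per unit area: Q = 360×10²¹ / (3.6×10¹⁴) = 1×10⁹ J/m²
Δh = αQ/(ρcₚ) = 1.7×10⁻⁴ × 1×10⁹ / (1024 × 3990) ≈ 0.041608 m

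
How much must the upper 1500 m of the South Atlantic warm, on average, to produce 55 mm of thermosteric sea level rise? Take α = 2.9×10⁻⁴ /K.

ΔT = Δh/(αH) = 0.055 / (2.9×10⁻⁴ × 1500) ≈ 0.1264 K

ΔT ≈ 0.126 K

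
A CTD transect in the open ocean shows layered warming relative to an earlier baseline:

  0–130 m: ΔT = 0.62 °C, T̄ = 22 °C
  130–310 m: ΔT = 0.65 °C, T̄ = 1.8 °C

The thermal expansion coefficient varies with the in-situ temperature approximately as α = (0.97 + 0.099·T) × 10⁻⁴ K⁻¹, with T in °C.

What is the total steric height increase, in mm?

Δh = 38.8 mm

Layer 1: α = (0.97 + 0.099×22)×10⁻⁴ = 3.148×10⁻⁴ K⁻¹
Layer 2: α = (0.97 + 0.099×1.8)×10⁻⁴ = 1.1482×10⁻⁴ K⁻¹
Layer 1: 130 × 3.148×10⁻⁴ × 0.62 = 0.02537288 m
180 × 0.65 × 1.1482×10⁻⁴ = 0.01343394 m
Δh = 0.02537288 + 0.01343394 = 0.03880682 m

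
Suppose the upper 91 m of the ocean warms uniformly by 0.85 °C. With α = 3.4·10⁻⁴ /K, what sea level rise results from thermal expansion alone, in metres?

Δh = αΔT·H = 3.4×10⁻⁴ × 0.85 × 91 = 0.026299 m

0.026 m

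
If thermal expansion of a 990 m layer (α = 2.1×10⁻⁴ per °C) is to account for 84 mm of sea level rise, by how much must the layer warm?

about 0.40 K

ΔT = Δh/(αH) = 0.084 / (2.1×10⁻⁴ × 990) ≈ 0.4040 K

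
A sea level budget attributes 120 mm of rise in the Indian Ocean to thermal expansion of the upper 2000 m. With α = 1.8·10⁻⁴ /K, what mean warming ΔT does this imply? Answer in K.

ΔT = Δh/(αH) = 0.12 / (1.8×10⁻⁴ × 2000) ≈ 0.3333 K

0.333 K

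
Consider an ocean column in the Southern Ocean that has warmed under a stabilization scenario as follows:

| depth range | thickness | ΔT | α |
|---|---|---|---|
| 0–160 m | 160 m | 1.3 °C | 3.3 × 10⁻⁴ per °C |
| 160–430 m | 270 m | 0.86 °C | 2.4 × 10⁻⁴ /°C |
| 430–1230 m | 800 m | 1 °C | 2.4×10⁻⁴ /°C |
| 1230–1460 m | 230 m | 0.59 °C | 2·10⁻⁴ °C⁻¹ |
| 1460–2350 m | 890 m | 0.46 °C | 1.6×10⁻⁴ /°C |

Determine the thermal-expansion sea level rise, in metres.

3.3×10⁻⁴ × 1.3 × 160 = 0.06864 m
160–430 m: 2.4×10⁻⁴ × 0.86 × 270 = 0.055728 m
1 × 2.4×10⁻⁴ × 800 = 0.19200 m
1230–1460 m: 0.59 × 230 × 2×10⁻⁴ = 0.02714 m
Layer 5: 0.46 × 890 × 1.6×10⁻⁴ = 0.065504 m
Δh = 0.06864 + 0.055728 + 0.19200 + 0.02714 + 0.065504 = 0.409012 m

Δh ≈ 0.409 m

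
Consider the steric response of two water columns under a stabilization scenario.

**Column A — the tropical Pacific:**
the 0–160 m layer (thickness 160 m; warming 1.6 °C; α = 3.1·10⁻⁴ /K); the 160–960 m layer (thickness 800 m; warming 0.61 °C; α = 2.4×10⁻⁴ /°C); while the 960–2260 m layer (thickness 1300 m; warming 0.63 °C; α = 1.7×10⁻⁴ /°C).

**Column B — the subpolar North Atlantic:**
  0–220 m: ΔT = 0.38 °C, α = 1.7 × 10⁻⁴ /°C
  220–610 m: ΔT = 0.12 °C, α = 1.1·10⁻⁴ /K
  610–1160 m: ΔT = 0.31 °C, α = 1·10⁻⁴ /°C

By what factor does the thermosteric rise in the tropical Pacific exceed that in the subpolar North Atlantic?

A 160 × 3.1×10⁻⁴ × 1.6 = 0.07936 m
A 800 × 2.4×10⁻⁴ × 0.61 = 0.11712 m
A 0.63 × 1.7×10⁻⁴ × 1300 = 0.13923 m
A total: 0.33571 m
B 0.38 × 1.7×10⁻⁴ × 220 = 0.014212 m
B 1.1×10⁻⁴ × 390 × 0.12 = 0.005148 m
B Layer 3: 1×10⁻⁴ × 0.31 × 550 = 0.01705 m
B total: 0.03641 m
Ratio: 0.33571 / 0.03641 ≈ 9.220

≈ 9.22×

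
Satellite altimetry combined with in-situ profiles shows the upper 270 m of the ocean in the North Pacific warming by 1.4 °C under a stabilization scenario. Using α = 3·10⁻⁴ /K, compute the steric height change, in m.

Δh = αΔT·H = 3×10⁻⁴ × 1.4 × 270 = 0.11340 m

Δh = 0.113 m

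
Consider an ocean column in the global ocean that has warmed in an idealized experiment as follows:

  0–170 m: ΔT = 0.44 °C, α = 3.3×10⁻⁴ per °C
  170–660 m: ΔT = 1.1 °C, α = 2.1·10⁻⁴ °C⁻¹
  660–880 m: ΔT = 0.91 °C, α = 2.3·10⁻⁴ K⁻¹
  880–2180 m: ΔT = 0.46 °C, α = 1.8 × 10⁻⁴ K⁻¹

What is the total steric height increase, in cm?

Δh ≈ 29 cm

3.3×10⁻⁴ × 0.44 × 170 = 0.024684 m
170–660 m: 1.1 × 2.1×10⁻⁴ × 490 = 0.11319 m
Layer 3: 220 × 2.3×10⁻⁴ × 0.91 = 0.046046 m
1.8×10⁻⁴ × 0.46 × 1300 = 0.10764 m
Δh = 0.024684 + 0.11319 + 0.046046 + 0.10764 = 0.29156 m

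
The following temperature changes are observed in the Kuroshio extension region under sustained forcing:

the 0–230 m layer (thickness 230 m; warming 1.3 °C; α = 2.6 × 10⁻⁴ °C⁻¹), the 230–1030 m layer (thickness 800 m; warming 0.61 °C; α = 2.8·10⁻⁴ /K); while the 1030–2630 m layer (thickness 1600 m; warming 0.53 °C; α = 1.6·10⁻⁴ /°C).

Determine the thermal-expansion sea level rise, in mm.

230 × 1.3 × 2.6×10⁻⁴ = 0.07774 m
0.61 × 2.8×10⁻⁴ × 800 = 0.13664 m
1600 × 0.53 × 1.6×10⁻⁴ = 0.13568 m
Δh = 0.07774 + 0.13664 + 0.13568 = 0.35006 m

Δh = 350 mm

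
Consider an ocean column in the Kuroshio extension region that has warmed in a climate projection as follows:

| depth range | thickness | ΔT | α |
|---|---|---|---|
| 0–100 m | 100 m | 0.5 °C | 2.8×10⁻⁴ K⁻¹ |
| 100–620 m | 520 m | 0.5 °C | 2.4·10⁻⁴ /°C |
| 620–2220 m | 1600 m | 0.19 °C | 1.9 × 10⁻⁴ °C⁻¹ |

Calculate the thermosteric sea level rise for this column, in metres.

0–100 m: 100 × 2.8×10⁻⁴ × 0.5 = 0.01400 m
0.5 × 2.4×10⁻⁴ × 520 = 0.06240 m
620–2220 m: 1.9×10⁻⁴ × 1600 × 0.19 = 0.05776 m
Δh = 0.01400 + 0.06240 + 0.05776 = 0.13416 m ≈ 0.134 m

Δh ≈ 0.134 m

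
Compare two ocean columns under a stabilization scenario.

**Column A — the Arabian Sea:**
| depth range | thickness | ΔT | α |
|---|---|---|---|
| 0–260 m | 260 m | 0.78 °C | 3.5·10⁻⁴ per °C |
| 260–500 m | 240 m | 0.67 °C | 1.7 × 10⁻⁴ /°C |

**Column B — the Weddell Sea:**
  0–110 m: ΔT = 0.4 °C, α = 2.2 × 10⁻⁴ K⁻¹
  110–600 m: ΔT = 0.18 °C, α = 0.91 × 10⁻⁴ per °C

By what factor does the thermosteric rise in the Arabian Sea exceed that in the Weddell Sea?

≈ 5.6×

A 0.78 × 260 × 3.5×10⁻⁴ = 0.07098 m
A 240 × 1.7×10⁻⁴ × 0.67 = 0.027336 m
A total: 0.098316 m
B 0–110 m: 2.2×10⁻⁴ × 0.4 × 110 = 0.00968 m
B Layer 2: 490 × 0.18 × 0.91×10⁻⁴ = 0.0080262 m
B total: 0.0177062 m
Ratio: 0.098316 / 0.0177062 ≈ 5.553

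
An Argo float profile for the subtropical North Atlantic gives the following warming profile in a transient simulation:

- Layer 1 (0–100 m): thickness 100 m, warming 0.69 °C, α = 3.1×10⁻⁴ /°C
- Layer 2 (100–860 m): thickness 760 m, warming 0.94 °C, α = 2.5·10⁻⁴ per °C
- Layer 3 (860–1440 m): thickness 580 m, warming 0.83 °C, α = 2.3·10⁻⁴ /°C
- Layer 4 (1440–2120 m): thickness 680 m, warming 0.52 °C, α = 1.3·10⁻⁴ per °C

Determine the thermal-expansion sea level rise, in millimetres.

Layer 1: 3.1×10⁻⁴ × 0.69 × 100 = 0.02139 m
100–860 m: 2.5×10⁻⁴ × 760 × 0.94 = 0.17860 m
0.83 × 580 × 2.3×10⁻⁴ = 0.110722 m
1440–2120 m: 0.52 × 680 × 1.3×10⁻⁴ = 0.045968 m
Δh = 0.02139 + 0.17860 + 0.110722 + 0.045968 = 0.35668 m

357 mm of thermosteric rise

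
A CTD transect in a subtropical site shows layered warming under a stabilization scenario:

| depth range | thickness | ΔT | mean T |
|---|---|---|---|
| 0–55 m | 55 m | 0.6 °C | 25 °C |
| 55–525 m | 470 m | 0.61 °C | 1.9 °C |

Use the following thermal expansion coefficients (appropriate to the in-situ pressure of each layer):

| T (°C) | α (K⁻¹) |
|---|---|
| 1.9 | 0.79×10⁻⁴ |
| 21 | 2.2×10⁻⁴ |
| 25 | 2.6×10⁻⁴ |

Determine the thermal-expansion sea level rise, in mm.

31.2 mm of thermosteric rise

Layer 1 at 25 °C → α = 2.6×10⁻⁴ K⁻¹
Layer 2 at 1.9 °C → α = 0.79×10⁻⁴ K⁻¹
2.6×10⁻⁴ × 0.6 × 55 = 0.00858 m
Layer 2: 0.61 × 0.79×10⁻⁴ × 470 = 0.0226493 m
Δh = 0.00858 + 0.0226493 = 0.0312293 m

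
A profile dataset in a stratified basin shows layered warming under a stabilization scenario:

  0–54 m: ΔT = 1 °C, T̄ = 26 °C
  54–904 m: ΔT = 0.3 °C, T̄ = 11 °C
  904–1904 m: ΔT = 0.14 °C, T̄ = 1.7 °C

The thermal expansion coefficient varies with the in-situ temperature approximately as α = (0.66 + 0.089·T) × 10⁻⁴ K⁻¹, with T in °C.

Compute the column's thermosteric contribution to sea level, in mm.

69.2 mm

Layer 1: α = (0.66 + 0.089×26)×10⁻⁴ = 2.974×10⁻⁴ K⁻¹
Layer 2: α = (0.66 + 0.089×11)×10⁻⁴ = 1.639×10⁻⁴ K⁻¹
Layer 3: α = (0.66 + 0.089×1.7)×10⁻⁴ = 0.8113×10⁻⁴ K⁻¹
Layer 1: 2.974×10⁻⁴ × 1 × 54 = 0.0160596 m
Layer 2: 1.639×10⁻⁴ × 0.3 × 850 = 0.0417945 m
Layer 3: 0.14 × 1000 × 0.8113×10⁻⁴ = 0.0113582 m
Δh = 0.0160596 + 0.0417945 + 0.0113582 = 0.0692123 m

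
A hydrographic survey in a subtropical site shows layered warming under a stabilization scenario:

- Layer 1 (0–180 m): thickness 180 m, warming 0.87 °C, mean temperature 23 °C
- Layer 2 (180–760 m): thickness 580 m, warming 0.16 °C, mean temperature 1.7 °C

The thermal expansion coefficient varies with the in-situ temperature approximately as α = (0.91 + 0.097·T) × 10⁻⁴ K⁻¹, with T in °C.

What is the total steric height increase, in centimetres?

about 5.9 cm

Layer 1: α = (0.91 + 0.097×23)×10⁻⁴ = 3.141×10⁻⁴ K⁻¹
Layer 2: α = (0.91 + 0.097×1.7)×10⁻⁴ = 1.0749×10⁻⁴ K⁻¹
Layer 1: 0.87 × 3.141×10⁻⁴ × 180 = 0.04918806 m
Layer 2: 0.16 × 1.0749×10⁻⁴ × 580 = 0.009975072 m
Δh = 0.04918806 + 0.009975072 = 0.059163132 m ≈ 5.9 cm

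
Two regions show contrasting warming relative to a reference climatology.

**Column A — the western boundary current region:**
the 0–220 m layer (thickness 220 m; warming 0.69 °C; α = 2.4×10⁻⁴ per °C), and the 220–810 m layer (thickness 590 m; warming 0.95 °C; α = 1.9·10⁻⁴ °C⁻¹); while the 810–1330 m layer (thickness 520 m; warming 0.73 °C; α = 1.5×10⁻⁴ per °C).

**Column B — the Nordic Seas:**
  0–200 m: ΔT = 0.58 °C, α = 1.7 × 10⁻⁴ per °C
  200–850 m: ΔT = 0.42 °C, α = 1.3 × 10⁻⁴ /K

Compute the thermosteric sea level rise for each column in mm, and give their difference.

A: 200 mm; B: 55 mm; difference 140 mm

A 0.69 × 2.4×10⁻⁴ × 220 = 0.036432 m
A 220–810 m: 590 × 0.95 × 1.9×10⁻⁴ = 0.106495 m
A 810–1330 m: 0.73 × 520 × 1.5×10⁻⁴ = 0.05694 m
A total: 0.199867 m
B Layer 1: 0.58 × 200 × 1.7×10⁻⁴ = 0.01972 m
B 0.42 × 650 × 1.3×10⁻⁴ = 0.03549 m
B total: 0.05521 m
Difference: 0.199867 − 0.05521 = 0.144657 m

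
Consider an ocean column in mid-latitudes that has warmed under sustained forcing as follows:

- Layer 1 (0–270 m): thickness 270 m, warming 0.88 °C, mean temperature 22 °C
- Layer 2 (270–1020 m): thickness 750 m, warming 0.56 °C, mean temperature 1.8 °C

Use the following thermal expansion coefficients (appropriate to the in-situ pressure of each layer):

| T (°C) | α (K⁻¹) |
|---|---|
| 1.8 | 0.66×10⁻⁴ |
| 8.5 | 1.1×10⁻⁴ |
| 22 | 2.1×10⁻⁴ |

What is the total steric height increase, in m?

Layer 1 at 22 °C → α = 2.1×10⁻⁴ K⁻¹
Layer 2 at 1.8 °C → α = 0.66×10⁻⁴ K⁻¹
0.88 × 270 × 2.1×10⁻⁴ = 0.049896 m
Layer 2: 0.66×10⁻⁴ × 750 × 0.56 = 0.02772 m
Δh = 0.049896 + 0.02772 = 0.077616 m

about 0.0776 m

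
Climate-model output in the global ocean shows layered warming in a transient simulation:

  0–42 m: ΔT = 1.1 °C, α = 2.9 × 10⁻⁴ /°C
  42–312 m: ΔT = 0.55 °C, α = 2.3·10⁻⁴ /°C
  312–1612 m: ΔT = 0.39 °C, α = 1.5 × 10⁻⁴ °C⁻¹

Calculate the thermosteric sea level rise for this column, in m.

0–42 m: 42 × 1.1 × 2.9×10⁻⁴ = 0.013398 m
Layer 2: 270 × 0.55 × 2.3×10⁻⁴ = 0.034155 m
312–1612 m: 1300 × 1.5×10⁻⁴ × 0.39 = 0.07605 m
Δh = 0.013398 + 0.034155 + 0.07605 = 0.123603 m

about 0.12 m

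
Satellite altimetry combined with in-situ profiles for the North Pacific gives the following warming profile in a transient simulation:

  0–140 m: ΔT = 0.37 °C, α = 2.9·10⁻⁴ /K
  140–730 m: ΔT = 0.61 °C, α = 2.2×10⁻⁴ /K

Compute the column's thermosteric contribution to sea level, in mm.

Layer 1: 0.37 × 2.9×10⁻⁴ × 140 = 0.015022 m
Layer 2: 0.61 × 590 × 2.2×10⁻⁴ = 0.079178 m
Δh = 0.015022 + 0.079178 = 0.09420 m

Δh = 94 mm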